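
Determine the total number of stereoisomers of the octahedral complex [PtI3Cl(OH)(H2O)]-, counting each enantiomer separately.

An octahedron has six vertices in three trans pairs; every non-trans pair is cis.
There are 4 geometric isomers: I mer (3 arrangements); I fac (chiral).
One of these lacks any improper symmetry element and so occurs as an enantiomeric pair, giving 4 + 1 = 5 stereoisomers in total.

5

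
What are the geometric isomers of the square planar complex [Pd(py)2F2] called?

cis and trans

A square has two trans pairs of vertices; adjacent vertices are cis.
Systematic placement gives 2 geometric isomers: py cis; py trans.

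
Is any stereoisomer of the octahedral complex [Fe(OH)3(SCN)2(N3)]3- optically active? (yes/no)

The six octahedral sites form three mutually perpendicular trans pairs.
The distinct arrangements are (3 in all): OH mer, SCN trans; OH fac, SCN cis; OH mer, SCN cis.
Each arrangement has an internal mirror plane or centre of symmetry, so none is chiral.

no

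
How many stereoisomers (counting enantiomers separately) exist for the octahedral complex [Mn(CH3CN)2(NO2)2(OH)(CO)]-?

8

The six octahedral sites form three mutually perpendicular trans pairs.
Systematic placement gives 6 geometric isomers: CH3CN trans, NO2 cis; CH3CN trans, NO2 trans; CH3CN cis, NO2 cis (3 arrangements, 2 chiral); CH3CN cis, NO2 trans.
Of these, 2 lack any improper symmetry element and so occur as enantiomeric pairs, giving 6 + 2 = 8 stereoisomers in total.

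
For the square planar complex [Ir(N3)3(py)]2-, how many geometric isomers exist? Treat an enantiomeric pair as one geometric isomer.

In a square planar complex each vertex has one trans partner and two cis neighbours.
Only one geometric arrangement is possible.

1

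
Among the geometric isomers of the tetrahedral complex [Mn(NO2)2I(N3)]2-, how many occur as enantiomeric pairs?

0

In a tetrahedral complex all four positions are equivalent and every pair of ligands is adjacent — there is no cis/trans distinction.
Only one geometric arrangement is possible.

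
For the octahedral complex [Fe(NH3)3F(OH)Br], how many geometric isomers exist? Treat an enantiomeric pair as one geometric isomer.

The six octahedral sites form three mutually perpendicular trans pairs.
Working through the distinct placements yields 4 geometric isomers: NH3 mer (3 arrangements); NH3 fac (chiral).

4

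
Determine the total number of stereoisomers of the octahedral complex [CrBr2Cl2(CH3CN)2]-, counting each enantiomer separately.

6

Working through the distinct placements yields 5 geometric isomers: Br trans, Cl trans, CH3CN trans; Br trans, Cl cis, CH3CN cis; Br cis, Cl trans, CH3CN cis; Br cis, Cl cis, CH3CN cis (chiral); Br cis, Cl cis, CH3CN trans.
One of these lacks any improper symmetry element and so occurs as an enantiomeric pair, giving 5 + 1 = 6 stereoisomers in total.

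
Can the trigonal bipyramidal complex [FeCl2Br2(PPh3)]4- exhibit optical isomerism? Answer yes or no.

yes

Exhaustive case analysis gives 5 geometric isomers.
One of these lacks any improper symmetry element and so occurs as an enantiomeric pair, giving 5 + 1 = 6 stereoisomers in total.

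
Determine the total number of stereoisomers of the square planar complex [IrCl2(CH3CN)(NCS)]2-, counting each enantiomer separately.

2

A square has two trans pairs of vertices; adjacent vertices are cis.
Working through the distinct placements yields 2 geometric isomers: Cl cis; Cl trans.
Each arrangement has an internal mirror plane or centre of symmetry, so none is chiral.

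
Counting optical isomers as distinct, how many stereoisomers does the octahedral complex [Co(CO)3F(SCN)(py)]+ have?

5

An octahedron has six vertices in three trans pairs; every non-trans pair is cis.
Working through the distinct placements yields 4 geometric isomers: CO mer (3 arrangements); CO fac (chiral).
One of these lacks any improper symmetry element and so occurs as an enantiomeric pair, giving 4 + 1 = 5 stereoisomers in total.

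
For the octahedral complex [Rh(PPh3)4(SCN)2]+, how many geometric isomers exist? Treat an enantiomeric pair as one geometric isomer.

There are 2 geometric isomers: SCN trans; SCN cis.

2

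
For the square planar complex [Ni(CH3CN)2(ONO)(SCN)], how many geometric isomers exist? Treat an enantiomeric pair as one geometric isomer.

2

In a square planar complex each vertex has one trans partner and two cis neighbours.
There are 2 geometric isomers: CH3CN cis; CH3CN trans.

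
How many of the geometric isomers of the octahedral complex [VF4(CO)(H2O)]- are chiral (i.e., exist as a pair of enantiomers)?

An octahedron has six vertices in three trans pairs; every non-trans pair is cis.
There are 2 geometric isomers: CO and H2O mutually cis; CO and H2O mutually trans.
Each arrangement has an internal mirror plane or centre of symmetry, so none is chiral.

0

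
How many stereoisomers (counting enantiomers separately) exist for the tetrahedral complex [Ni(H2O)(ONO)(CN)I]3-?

2

All four vertices of a tetrahedron are equivalent and mutually adjacent, so cis/trans isomerism cannot arise.
Only one geometric arrangement is possible; it has no improper symmetry element, so it exists as a pair of enantiomers (2 stereoisomers).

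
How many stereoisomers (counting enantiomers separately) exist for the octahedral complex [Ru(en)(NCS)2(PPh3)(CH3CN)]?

6

An octahedron has six vertices in three trans pairs; every non-trans pair is cis.
Each en is bidentate and must span two cis positions.
Systematic placement gives 4 geometric isomers: NCS cis (3 arrangements, 2 chiral); NCS trans.
Of these, 2 lack any improper symmetry element and so occur as enantiomeric pairs, giving 4 + 2 = 6 stereoisomers in total.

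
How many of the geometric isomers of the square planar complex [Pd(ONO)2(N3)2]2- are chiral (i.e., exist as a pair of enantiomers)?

A square has two trans pairs of vertices; adjacent vertices are cis.
Working through the distinct placements yields 2 geometric isomers: ONO cis; ONO trans.
Each arrangement has an internal mirror plane or centre of symmetry, so none is chiral.

0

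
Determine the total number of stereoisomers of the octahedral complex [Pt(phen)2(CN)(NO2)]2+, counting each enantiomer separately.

The six octahedral sites form three mutually perpendicular trans pairs.
Each phen is bidentate and must span two cis positions.
The distinct arrangements are (2 in all): CN and NO2 mutually trans; CN and NO2 mutually cis (chiral).
One of these lacks any improper symmetry element and so occurs as an enantiomeric pair, giving 2 + 1 = 3 stereoisomers in total.

3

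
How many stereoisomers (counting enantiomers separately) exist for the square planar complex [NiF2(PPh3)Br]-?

2

In a square planar complex each vertex has one trans partner and two cis neighbours.
There are 2 geometric isomers: F cis; F trans.
Each arrangement has an internal mirror plane or centre of symmetry, so none is chiral.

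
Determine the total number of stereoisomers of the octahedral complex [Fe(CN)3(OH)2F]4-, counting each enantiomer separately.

3

Working through the distinct placements yields 3 geometric isomers: CN mer, OH trans; CN mer, OH cis; CN fac, OH cis.
Each arrangement has an internal mirror plane or centre of symmetry, so none is chiral.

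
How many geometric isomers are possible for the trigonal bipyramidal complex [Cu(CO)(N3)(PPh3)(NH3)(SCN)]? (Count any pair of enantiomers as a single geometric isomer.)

10

In a trigonal bipyramid the two axial positions differ from the three equatorial ones.
Placing the ligands in turn and identifying arrangements related by rotation or reflection leaves 10 distinct geometric isomers.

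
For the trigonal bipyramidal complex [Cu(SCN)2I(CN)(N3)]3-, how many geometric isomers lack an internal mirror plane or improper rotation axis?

3

In a trigonal bipyramid the two axial positions differ from the three equatorial ones.
Systematic enumeration (placing each ligand type in turn and discarding arrangements equivalent by rotation or reflection) gives 7 geometric isomers.
Of these, 3 lack any improper symmetry element and so occur as enantiomeric pairs, giving 7 + 3 = 10 stereoisomers in total.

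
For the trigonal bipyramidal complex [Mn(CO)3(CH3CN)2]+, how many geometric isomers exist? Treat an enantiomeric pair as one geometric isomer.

A trigonal bipyramid has two axial and three equatorial sites, which are chemically inequivalent.
Systematic placement gives 3 geometric isomers: CH3CN both axial; CH3CN one axial, one equatorial; CH3CN both equatorial.

3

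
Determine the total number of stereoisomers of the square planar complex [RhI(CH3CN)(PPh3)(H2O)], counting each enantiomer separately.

Systematic placement gives 3 geometric isomers: (CH3CN/I trans, H2O/PPh3 trans); (CH3CN/PPh3 trans, H2O/I trans); (CH3CN/H2O trans, I/PPh3 trans).
Each arrangement has an internal mirror plane or centre of symmetry, so none is chiral.

3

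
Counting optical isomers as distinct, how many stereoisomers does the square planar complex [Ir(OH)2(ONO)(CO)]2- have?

In a square planar complex each vertex has one trans partner and two cis neighbours.
The distinct arrangements are (2 in all): OH cis; OH trans.
Each arrangement has an internal mirror plane or centre of symmetry, so none is chiral.

2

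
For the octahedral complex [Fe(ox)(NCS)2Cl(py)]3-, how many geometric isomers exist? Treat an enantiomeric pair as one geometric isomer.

An octahedron has six vertices in three trans pairs; every non-trans pair is cis.
Each ox is bidentate and must span two cis positions.
Working through the distinct placements yields 4 geometric isomers: NCS cis (3 arrangements, 2 chiral); NCS trans.

4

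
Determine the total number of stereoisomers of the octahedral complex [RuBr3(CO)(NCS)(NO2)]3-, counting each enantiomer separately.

There are 4 geometric isomers: Br mer (3 arrangements); Br fac (chiral).
One of these lacks any improper symmetry element and so occurs as an enantiomeric pair, giving 4 + 1 = 5 stereoisomers in total.

5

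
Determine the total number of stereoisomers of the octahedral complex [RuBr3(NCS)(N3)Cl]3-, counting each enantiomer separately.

The six octahedral sites form three mutually perpendicular trans pairs.
Systematic placement gives 4 geometric isomers: Br mer (3 arrangements); Br fac (chiral).
One of these lacks any improper symmetry element and so occurs as an enantiomeric pair, giving 4 + 1 = 5 stereoisomers in total.

5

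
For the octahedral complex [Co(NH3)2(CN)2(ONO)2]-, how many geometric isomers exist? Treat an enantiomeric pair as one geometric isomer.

5

Working through the distinct placements yields 5 geometric isomers: NH3 trans, CN trans, ONO trans; NH3 cis, CN trans, ONO cis; NH3 cis, CN cis, ONO trans; NH3 cis, CN cis, ONO cis (chiral); NH3 trans, CN cis, ONO cis.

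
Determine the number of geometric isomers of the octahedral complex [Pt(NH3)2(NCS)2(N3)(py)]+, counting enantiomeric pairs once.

In an octahedral complex each vertex has one trans partner and four cis neighbours.
Working through the distinct placements yields 6 geometric isomers: NH3 cis, NCS cis (3 arrangements, 2 chiral); NH3 trans, NCS cis; NH3 cis, NCS trans; NH3 trans, NCS trans.

6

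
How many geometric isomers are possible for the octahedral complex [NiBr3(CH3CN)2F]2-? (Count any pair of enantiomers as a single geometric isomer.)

The six octahedral sites form three mutually perpendicular trans pairs.
Working through the distinct placements yields 3 geometric isomers: Br mer, CH3CN cis; Br mer, CH3CN trans; Br fac, CH3CN cis.

3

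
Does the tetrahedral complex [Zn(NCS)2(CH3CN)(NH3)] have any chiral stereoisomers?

In a tetrahedral complex all four positions are equivalent and every pair of ligands is adjacent — there is no cis/trans distinction.
Only one geometric arrangement is possible.

no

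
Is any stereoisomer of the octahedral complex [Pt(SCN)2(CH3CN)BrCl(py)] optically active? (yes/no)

yes

An octahedron has six vertices in three trans pairs; every non-trans pair is cis.
Systematic enumeration (placing each ligand type in turn and discarding arrangements equivalent by rotation or reflection) gives 9 geometric isomers.
Of these, 6 lack any improper symmetry element and so occur as enantiomeric pairs, giving 9 + 6 = 15 stereoisomers in total.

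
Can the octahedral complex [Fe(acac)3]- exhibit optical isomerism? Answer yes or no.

yes

Each acac is bidentate and must span two cis positions.
Only one geometric arrangement is possible; it has no improper symmetry element, so it exists as a pair of enantiomers (2 stereoisomers).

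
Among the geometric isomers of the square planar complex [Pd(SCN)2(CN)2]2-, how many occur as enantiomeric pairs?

A square has two trans pairs of vertices; adjacent vertices are cis.
There are 2 geometric isomers: SCN cis; SCN trans.
Each arrangement has an internal mirror plane or centre of symmetry, so none is chiral.

0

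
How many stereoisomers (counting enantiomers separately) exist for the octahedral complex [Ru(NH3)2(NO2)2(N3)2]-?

6

In an octahedral complex each vertex has one trans partner and four cis neighbours.
Working through the distinct placements yields 5 geometric isomers: NH3 trans, NO2 trans, N3 trans; NH3 cis, NO2 cis, N3 trans; NH3 cis, NO2 trans, N3 cis; NH3 cis, NO2 cis, N3 cis (chiral); NH3 trans, NO2 cis, N3 cis.
One of these lacks any improper symmetry element and so occurs as an enantiomeric pair, giving 5 + 1 = 6 stereoisomers in total.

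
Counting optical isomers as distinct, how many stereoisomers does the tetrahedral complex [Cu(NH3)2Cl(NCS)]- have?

All four vertices of a tetrahedron are equivalent and mutually adjacent, so cis/trans isomerism cannot arise.
Only one geometric arrangement is possible.

1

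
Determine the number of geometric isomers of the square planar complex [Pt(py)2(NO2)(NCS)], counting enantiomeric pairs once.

2

In a square planar complex each vertex has one trans partner and two cis neighbours.
Working through the distinct placements yields 2 geometric isomers: py cis; py trans.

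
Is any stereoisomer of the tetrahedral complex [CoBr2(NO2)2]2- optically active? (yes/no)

no

In a tetrahedral complex all four positions are equivalent and every pair of ligands is adjacent — there is no cis/trans distinction.
Only one geometric arrangement is possible.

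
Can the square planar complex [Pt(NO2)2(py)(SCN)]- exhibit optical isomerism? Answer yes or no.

no

A square has two trans pairs of vertices; adjacent vertices are cis.
Working through the distinct placements yields 2 geometric isomers: NO2 cis; NO2 trans.
Each arrangement has an internal mirror plane or centre of symmetry, so none is chiral.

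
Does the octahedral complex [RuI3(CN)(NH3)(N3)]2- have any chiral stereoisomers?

An octahedron has six vertices in three trans pairs; every non-trans pair is cis.
The distinct arrangements are (4 in all): I mer (3 arrangements); I fac (chiral).
One of these lacks any improper symmetry element and so occurs as an enantiomeric pair, giving 4 + 1 = 5 stereoisomers in total.

yes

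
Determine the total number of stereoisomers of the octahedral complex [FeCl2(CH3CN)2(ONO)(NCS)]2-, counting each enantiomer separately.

The six octahedral sites form three mutually perpendicular trans pairs.
Systematic placement gives 6 geometric isomers: Cl trans, CH3CN trans; Cl cis, CH3CN trans; Cl cis, CH3CN cis (3 arrangements, 2 chiral); Cl trans, CH3CN cis.
Of these, 2 lack any improper symmetry element and so occur as enantiomeric pairs, giving 6 + 2 = 8 stereoisomers in total.

8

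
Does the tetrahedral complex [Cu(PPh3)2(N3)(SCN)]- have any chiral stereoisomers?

no

All four vertices of a tetrahedron are equivalent and mutually adjacent, so cis/trans isomerism cannot arise.
Only one geometric arrangement is possible.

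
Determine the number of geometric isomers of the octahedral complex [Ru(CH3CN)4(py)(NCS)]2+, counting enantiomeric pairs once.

An octahedron has six vertices in three trans pairs; every non-trans pair is cis.
There are 2 geometric isomers: py and NCS mutually trans; py and NCS mutually cis.

2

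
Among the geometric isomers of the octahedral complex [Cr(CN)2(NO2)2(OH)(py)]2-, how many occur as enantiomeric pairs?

Systematic placement gives 6 geometric isomers: CN trans, NO2 trans; CN trans, NO2 cis; CN cis, NO2 cis (3 arrangements, 2 chiral); CN cis, NO2 trans.
Of these, 2 lack any improper symmetry element and so occur as enantiomeric pairs, giving 6 + 2 = 8 stereoisomers in total.

2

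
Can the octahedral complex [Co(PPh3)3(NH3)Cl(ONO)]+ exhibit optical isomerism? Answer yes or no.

yes

In an octahedral complex each vertex has one trans partner and four cis neighbours.
There are 4 geometric isomers: PPh3 mer (3 arrangements); PPh3 fac (chiral).
One of these lacks any improper symmetry element and so occurs as an enantiomeric pair, giving 4 + 1 = 5 stereoisomers in total.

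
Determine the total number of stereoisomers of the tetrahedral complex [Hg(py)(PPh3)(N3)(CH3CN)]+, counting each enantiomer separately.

All four vertices of a tetrahedron are equivalent and mutually adjacent, so cis/trans isomerism cannot arise.
Only one geometric arrangement is possible; it has no improper symmetry element, so it exists as a pair of enantiomers (2 stereoisomers).

2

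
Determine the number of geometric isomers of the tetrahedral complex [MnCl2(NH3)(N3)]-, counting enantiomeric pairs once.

1

Only one geometric arrangement is possible.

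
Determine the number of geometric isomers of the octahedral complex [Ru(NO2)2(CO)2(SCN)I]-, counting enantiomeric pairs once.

6

In an octahedral complex each vertex has one trans partner and four cis neighbours.
The distinct arrangements are (6 in all): NO2 cis, CO trans; NO2 trans, CO trans; NO2 cis, CO cis (3 arrangements, 2 chiral); NO2 trans, CO cis.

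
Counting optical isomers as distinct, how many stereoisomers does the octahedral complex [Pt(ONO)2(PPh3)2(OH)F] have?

8

The distinct arrangements are (6 in all): ONO trans, PPh3 trans; ONO cis, PPh3 cis (3 arrangements, 2 chiral); ONO cis, PPh3 trans; ONO trans, PPh3 cis.
Of these, 2 lack any improper symmetry element and so occur as enantiomeric pairs, giving 6 + 2 = 8 stereoisomers in total.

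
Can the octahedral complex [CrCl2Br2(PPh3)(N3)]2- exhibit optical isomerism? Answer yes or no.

In an octahedral complex each vertex has one trans partner and four cis neighbours.
The distinct arrangements are (6 in all): Cl trans, Br trans; Cl cis, Br trans; Cl cis, Br cis (3 arrangements, 2 chiral); Cl trans, Br cis.
Of these, 2 lack any improper symmetry element and so occur as enantiomeric pairs, giving 6 + 2 = 8 stereoisomers in total.

yes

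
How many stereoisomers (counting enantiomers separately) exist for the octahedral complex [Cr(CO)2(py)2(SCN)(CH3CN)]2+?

8

In an octahedral complex each vertex has one trans partner and four cis neighbours.
The distinct arrangements are (6 in all): CO cis, py trans; CO cis, py cis (3 arrangements, 2 chiral); CO trans, py trans; CO trans, py cis.
Of these, 2 lack any improper symmetry element and so occur as enantiomeric pairs, giving 6 + 2 = 8 stereoisomers in total.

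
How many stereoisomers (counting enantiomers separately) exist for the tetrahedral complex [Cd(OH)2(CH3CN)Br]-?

In a tetrahedral complex all four positions are equivalent and every pair of ligands is adjacent — there is no cis/trans distinction.
Only one geometric arrangement is possible.

1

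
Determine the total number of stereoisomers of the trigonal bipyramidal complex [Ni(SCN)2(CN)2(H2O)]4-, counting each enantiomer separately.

6

In a trigonal bipyramid the two axial positions differ from the three equatorial ones.
Exhaustive case analysis gives 5 geometric isomers.
One of these lacks any improper symmetry element and so occurs as an enantiomeric pair, giving 5 + 1 = 6 stereoisomers in total.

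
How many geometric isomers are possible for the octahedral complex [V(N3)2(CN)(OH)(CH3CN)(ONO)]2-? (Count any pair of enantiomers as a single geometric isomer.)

In an octahedral complex each vertex has one trans partner and four cis neighbours.
Placing the ligands in turn and identifying arrangements related by rotation or reflection leaves 9 distinct geometric isomers.

9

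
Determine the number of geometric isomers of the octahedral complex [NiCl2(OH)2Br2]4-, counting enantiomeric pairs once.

5

In an octahedral complex each vertex has one trans partner and four cis neighbours.
The distinct arrangements are (5 in all): Cl trans, OH trans, Br trans; Cl cis, OH cis, Br trans; Cl cis, OH trans, Br cis; Cl cis, OH cis, Br cis (chiral); Cl trans, OH cis, Br cis.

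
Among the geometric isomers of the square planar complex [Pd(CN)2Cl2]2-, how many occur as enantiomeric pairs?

A square has two trans pairs of vertices; adjacent vertices are cis.
Systematic placement gives 2 geometric isomers: CN cis; CN trans.
Each arrangement has an internal mirror plane or centre of symmetry, so none is chiral.

0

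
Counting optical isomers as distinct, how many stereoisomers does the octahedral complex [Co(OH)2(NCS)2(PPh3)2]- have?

Working through the distinct placements yields 5 geometric isomers: OH trans, NCS trans, PPh3 trans; OH cis, NCS trans, PPh3 cis; OH cis, NCS cis, PPh3 trans; OH cis, NCS cis, PPh3 cis (chiral); OH trans, NCS cis, PPh3 cis.
One of these lacks any improper symmetry element and so occurs as an enantiomeric pair, giving 5 + 1 = 6 stereoisomers in total.

6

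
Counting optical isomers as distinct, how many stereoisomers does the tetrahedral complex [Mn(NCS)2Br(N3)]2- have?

1

In a tetrahedral complex all four positions are equivalent and every pair of ligands is adjacent — there is no cis/trans distinction.
Only one geometric arrangement is possible.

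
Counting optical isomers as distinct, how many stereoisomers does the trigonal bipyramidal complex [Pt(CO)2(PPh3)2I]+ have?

In a trigonal bipyramid the two axial positions differ from the three equatorial ones.
Systematic enumeration (placing each ligand type in turn and discarding arrangements equivalent by rotation or reflection) gives 5 geometric isomers.
One of these lacks any improper symmetry element and so occurs as an enantiomeric pair, giving 5 + 1 = 6 stereoisomers in total.

6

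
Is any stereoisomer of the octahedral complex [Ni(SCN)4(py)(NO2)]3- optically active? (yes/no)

no

The six octahedral sites form three mutually perpendicular trans pairs.
Systematic placement gives 2 geometric isomers: py and NO2 mutually cis; py and NO2 mutually trans.
Each arrangement has an internal mirror plane or centre of symmetry, so none is chiral.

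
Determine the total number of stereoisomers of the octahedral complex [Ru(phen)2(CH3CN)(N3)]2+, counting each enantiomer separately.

3

The six octahedral sites form three mutually perpendicular trans pairs.
Each phen is bidentate and must span two cis positions.
There are 2 geometric isomers: CH3CN and N3 mutually trans; CH3CN and N3 mutually cis (chiral).
One of these lacks any improper symmetry element and so occurs as an enantiomeric pair, giving 2 + 1 = 3 stereoisomers in total.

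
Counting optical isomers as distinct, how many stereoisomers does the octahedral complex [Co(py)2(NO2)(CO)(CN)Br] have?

15

An octahedron has six vertices in three trans pairs; every non-trans pair is cis.
Systematic enumeration (placing each ligand type in turn and discarding arrangements equivalent by rotation or reflection) gives 9 geometric isomers.
Of these, 6 lack any improper symmetry element and so occur as enantiomeric pairs, giving 9 + 6 = 15 stereoisomers in total.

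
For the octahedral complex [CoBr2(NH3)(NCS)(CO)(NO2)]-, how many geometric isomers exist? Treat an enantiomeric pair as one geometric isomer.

9

In an octahedral complex each vertex has one trans partner and four cis neighbours.
Systematic enumeration (placing each ligand type in turn and discarding arrangements equivalent by rotation or reflection) gives 9 geometric isomers.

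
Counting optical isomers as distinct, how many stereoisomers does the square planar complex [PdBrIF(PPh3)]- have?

A square has two trans pairs of vertices; adjacent vertices are cis.
The distinct arrangements are (3 in all): (Br/I trans, F/PPh3 trans); (Br/PPh3 trans, F/I trans); (Br/F trans, I/PPh3 trans).
Each arrangement has an internal mirror plane or centre of symmetry, so none is chiral.

3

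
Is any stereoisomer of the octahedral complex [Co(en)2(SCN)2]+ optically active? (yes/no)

An octahedron has six vertices in three trans pairs; every non-trans pair is cis.
Each en is bidentate and must span two cis positions.
Working through the distinct placements yields 2 geometric isomers: SCN trans; SCN cis (chiral).
One of these lacks any improper symmetry element and so occurs as an enantiomeric pair, giving 2 + 1 = 3 stereoisomers in total.

yes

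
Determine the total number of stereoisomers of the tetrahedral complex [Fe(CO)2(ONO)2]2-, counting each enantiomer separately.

1

Only one geometric arrangement is possible.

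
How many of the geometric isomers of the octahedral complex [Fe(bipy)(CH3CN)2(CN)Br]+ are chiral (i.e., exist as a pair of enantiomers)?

2

An octahedron has six vertices in three trans pairs; every non-trans pair is cis.
Each bipy is bidentate and must span two cis positions.
Systematic placement gives 4 geometric isomers: CH3CN cis (3 arrangements, 2 chiral); CH3CN trans.
Of these, 2 lack any improper symmetry element and so occur as enantiomeric pairs, giving 4 + 2 = 6 stereoisomers in total.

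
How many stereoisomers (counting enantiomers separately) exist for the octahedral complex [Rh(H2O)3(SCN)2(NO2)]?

3

An octahedron has six vertices in three trans pairs; every non-trans pair is cis.
Working through the distinct placements yields 3 geometric isomers: H2O mer, SCN trans; H2O mer, SCN cis; H2O fac, SCN cis.
Each arrangement has an internal mirror plane or centre of symmetry, so none is chiral.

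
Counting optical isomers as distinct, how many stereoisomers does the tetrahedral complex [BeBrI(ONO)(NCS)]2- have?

All four vertices of a tetrahedron are equivalent and mutually adjacent, so cis/trans isomerism cannot arise.
Only one geometric arrangement is possible; it has no improper symmetry element, so it exists as a pair of enantiomers (2 stereoisomers).

2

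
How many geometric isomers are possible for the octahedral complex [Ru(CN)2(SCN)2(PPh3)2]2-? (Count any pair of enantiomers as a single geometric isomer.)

5

There are 5 geometric isomers: CN trans, SCN trans, PPh3 trans; CN trans, SCN cis, PPh3 cis; CN cis, SCN trans, PPh3 cis; CN cis, SCN cis, PPh3 cis (chiral); CN cis, SCN cis, PPh3 trans.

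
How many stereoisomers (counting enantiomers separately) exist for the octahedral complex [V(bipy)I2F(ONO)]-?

6

Each bipy is bidentate and must span two cis positions.
There are 4 geometric isomers: I cis (3 arrangements, 2 chiral); I trans.
Of these, 2 lack any improper symmetry element and so occur as enantiomeric pairs, giving 4 + 2 = 6 stereoisomers in total.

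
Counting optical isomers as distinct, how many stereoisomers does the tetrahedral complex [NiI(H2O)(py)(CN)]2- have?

2

In a tetrahedral complex all four positions are equivalent and every pair of ligands is adjacent — there is no cis/trans distinction.
Only one geometric arrangement is possible; it has no improper symmetry element, so it exists as a pair of enantiomers (2 stereoisomers).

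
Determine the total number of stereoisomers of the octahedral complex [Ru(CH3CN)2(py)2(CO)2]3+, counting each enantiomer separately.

6

There are 5 geometric isomers: CH3CN trans, py trans, CO trans; CH3CN trans, py cis, CO cis; CH3CN cis, py trans, CO cis; CH3CN cis, py cis, CO cis (chiral); CH3CN cis, py cis, CO trans.
One of these lacks any improper symmetry element and so occurs as an enantiomeric pair, giving 5 + 1 = 6 stereoisomers in total.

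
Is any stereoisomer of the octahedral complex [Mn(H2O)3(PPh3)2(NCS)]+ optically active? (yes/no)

no

An octahedron has six vertices in three trans pairs; every non-trans pair is cis.
The distinct arrangements are (3 in all): H2O mer, PPh3 trans; H2O mer, PPh3 cis; H2O fac, PPh3 cis.
Each arrangement has an internal mirror plane or centre of symmetry, so none is chiral.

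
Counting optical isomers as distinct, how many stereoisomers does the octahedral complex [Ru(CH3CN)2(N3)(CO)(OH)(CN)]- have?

15

An octahedron has six vertices in three trans pairs; every non-trans pair is cis.
Placing the ligands in turn and identifying arrangements related by rotation or reflection leaves 9 distinct geometric isomers.
Of these, 6 lack any improper symmetry element and so occur as enantiomeric pairs, giving 9 + 6 = 15 stereoisomers in total.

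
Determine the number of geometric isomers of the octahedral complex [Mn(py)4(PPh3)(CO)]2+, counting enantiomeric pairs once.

2

Systematic placement gives 2 geometric isomers: PPh3 and CO mutually trans; PPh3 and CO mutually cis.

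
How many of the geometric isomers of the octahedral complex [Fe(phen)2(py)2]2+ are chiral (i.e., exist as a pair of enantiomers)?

The six octahedral sites form three mutually perpendicular trans pairs.
Each phen is bidentate and must span two cis positions.
Systematic placement gives 2 geometric isomers: py trans; py cis (chiral).
One of these lacks any improper symmetry element and so occurs as an enantiomeric pair, giving 2 + 1 = 3 stereoisomers in total.

1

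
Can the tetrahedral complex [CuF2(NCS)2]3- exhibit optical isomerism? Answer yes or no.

Only one geometric arrangement is possible.

no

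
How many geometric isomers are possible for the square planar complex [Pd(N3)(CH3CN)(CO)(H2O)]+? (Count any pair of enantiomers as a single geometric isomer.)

3

Working through the distinct placements yields 3 geometric isomers: (CH3CN/H2O trans, CO/N3 trans); (CH3CN/N3 trans, CO/H2O trans); (CH3CN/CO trans, H2O/N3 trans).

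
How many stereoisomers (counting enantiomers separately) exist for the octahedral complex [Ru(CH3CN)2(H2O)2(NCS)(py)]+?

8

Systematic placement gives 6 geometric isomers: CH3CN trans, H2O trans; CH3CN trans, H2O cis; CH3CN cis, H2O cis (3 arrangements, 2 chiral); CH3CN cis, H2O trans.
Of these, 2 lack any improper symmetry element and so occur as enantiomeric pairs, giving 6 + 2 = 8 stereoisomers in total.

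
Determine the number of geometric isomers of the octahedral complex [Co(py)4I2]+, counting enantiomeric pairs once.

Working through the distinct placements yields 2 geometric isomers: I trans; I cis.

2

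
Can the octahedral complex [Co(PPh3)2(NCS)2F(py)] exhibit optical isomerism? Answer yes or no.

yes

The six octahedral sites form three mutually perpendicular trans pairs.
Systematic placement gives 6 geometric isomers: PPh3 cis, NCS cis (3 arrangements, 2 chiral); PPh3 trans, NCS cis; PPh3 cis, NCS trans; PPh3 trans, NCS trans.
Of these, 2 lack any improper symmetry element and so occur as enantiomeric pairs, giving 6 + 2 = 8 stereoisomers in total.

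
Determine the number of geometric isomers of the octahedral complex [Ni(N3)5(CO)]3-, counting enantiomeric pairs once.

1

In an octahedral complex each vertex has one trans partner and four cis neighbours.
Only one geometric arrangement is possible.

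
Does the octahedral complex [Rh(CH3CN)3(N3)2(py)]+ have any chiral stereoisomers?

An octahedron has six vertices in three trans pairs; every non-trans pair is cis.
There are 3 geometric isomers: CH3CN mer, N3 cis; CH3CN mer, N3 trans; CH3CN fac, N3 cis.
Each arrangement has an internal mirror plane or centre of symmetry, so none is chiral.

no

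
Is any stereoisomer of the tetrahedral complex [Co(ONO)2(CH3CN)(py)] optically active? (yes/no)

All four vertices of a tetrahedron are equivalent and mutually adjacent, so cis/trans isomerism cannot arise.
Only one geometric arrangement is possible.

no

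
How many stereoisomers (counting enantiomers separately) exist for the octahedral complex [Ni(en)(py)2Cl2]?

4

An octahedron has six vertices in three trans pairs; every non-trans pair is cis.
Each en is bidentate and must span two cis positions.
Working through the distinct placements yields 3 geometric isomers: py cis, Cl trans; py trans, Cl cis; py cis, Cl cis (chiral).
One of these lacks any improper symmetry element and so occurs as an enantiomeric pair, giving 3 + 1 = 4 stereoisomers in total.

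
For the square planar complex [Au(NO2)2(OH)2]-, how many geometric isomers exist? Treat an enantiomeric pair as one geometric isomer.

2

In a square planar complex each vertex has one trans partner and two cis neighbours.
Systematic placement gives 2 geometric isomers: NO2 cis; NO2 trans.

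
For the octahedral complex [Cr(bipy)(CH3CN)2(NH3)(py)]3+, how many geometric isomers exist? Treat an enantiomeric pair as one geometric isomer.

The six octahedral sites form three mutually perpendicular trans pairs.
Each bipy is bidentate and must span two cis positions.
The distinct arrangements are (4 in all): CH3CN trans; CH3CN cis (3 arrangements, 2 chiral).

4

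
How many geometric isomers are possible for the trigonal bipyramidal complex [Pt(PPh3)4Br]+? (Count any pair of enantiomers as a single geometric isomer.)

2

A trigonal bipyramid has two axial and three equatorial sites, which are chemically inequivalent.
Working through the distinct placements yields 2 geometric isomers: Br axial; Br equatorial.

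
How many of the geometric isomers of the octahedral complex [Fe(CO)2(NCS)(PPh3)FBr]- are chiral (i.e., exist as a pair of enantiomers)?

In an octahedral complex each vertex has one trans partner and four cis neighbours.
Systematic enumeration (placing each ligand type in turn and discarding arrangements equivalent by rotation or reflection) gives 9 geometric isomers.
Of these, 6 lack any improper symmetry element and so occur as enantiomeric pairs, giving 9 + 6 = 15 stereoisomers in total.

6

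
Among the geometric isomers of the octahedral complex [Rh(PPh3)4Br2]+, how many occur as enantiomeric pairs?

0

There are 2 geometric isomers: Br trans; Br cis.
Each arrangement has an internal mirror plane or centre of symmetry, so none is chiral.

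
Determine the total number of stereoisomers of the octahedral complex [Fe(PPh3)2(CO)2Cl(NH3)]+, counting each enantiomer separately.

8

The six octahedral sites form three mutually perpendicular trans pairs.
Systematic placement gives 6 geometric isomers: PPh3 trans, CO trans; PPh3 cis, CO trans; PPh3 trans, CO cis; PPh3 cis, CO cis (3 arrangements, 2 chiral).
Of these, 2 lack any improper symmetry element and so occur as enantiomeric pairs, giving 6 + 2 = 8 stereoisomers in total.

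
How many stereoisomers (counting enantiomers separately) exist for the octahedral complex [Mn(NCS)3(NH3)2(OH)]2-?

3

The six octahedral sites form three mutually perpendicular trans pairs.
The distinct arrangements are (3 in all): NCS mer, NH3 cis; NCS mer, NH3 trans; NCS fac, NH3 cis.
Each arrangement has an internal mirror plane or centre of symmetry, so none is chiral.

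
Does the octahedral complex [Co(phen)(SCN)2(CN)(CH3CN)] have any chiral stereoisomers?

An octahedron has six vertices in three trans pairs; every non-trans pair is cis.
Each phen is bidentate and must span two cis positions.
There are 4 geometric isomers: SCN cis (3 arrangements, 2 chiral); SCN trans.
Of these, 2 lack any improper symmetry element and so occur as enantiomeric pairs, giving 4 + 2 = 6 stereoisomers in total.

yes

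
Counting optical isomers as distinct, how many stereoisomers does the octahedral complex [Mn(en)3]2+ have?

2

In an octahedral complex each vertex has one trans partner and four cis neighbours.
Each en is bidentate and must span two cis positions.
Only one geometric arrangement is possible; it has no improper symmetry element, so it exists as a pair of enantiomers (2 stereoisomers).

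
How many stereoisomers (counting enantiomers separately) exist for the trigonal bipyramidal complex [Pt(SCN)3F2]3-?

3

In a trigonal bipyramid the two axial positions differ from the three equatorial ones.
The distinct arrangements are (3 in all): F both axial; F one axial, one equatorial; F both equatorial.
Each arrangement has an internal mirror plane or centre of symmetry, so none is chiral.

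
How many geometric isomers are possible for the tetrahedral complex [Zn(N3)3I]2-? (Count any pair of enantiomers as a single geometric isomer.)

In a tetrahedral complex all four positions are equivalent and every pair of ligands is adjacent — there is no cis/trans distinction.
Only one geometric arrangement is possible.

1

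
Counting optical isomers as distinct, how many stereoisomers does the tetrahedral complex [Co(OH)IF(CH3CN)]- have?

Only one geometric arrangement is possible; it has no improper symmetry element, so it exists as a pair of enantiomers (2 stereoisomers).

2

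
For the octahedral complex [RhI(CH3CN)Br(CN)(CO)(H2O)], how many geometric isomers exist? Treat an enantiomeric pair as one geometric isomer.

15

The six octahedral sites form three mutually perpendicular trans pairs.
Exhaustive case analysis gives 15 geometric isomers.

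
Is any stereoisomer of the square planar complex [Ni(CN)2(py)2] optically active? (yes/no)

A square has two trans pairs of vertices; adjacent vertices are cis.
There are 2 geometric isomers: CN cis; CN trans.
Each arrangement has an internal mirror plane or centre of symmetry, so none is chiral.

no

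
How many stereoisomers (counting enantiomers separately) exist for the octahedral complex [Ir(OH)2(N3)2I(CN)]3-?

8

An octahedron has six vertices in three trans pairs; every non-trans pair is cis.
Working through the distinct placements yields 6 geometric isomers: OH trans, N3 trans; OH cis, N3 cis (3 arrangements, 2 chiral); OH trans, N3 cis; OH cis, N3 trans.
Of these, 2 lack any improper symmetry element and so occur as enantiomeric pairs, giving 6 + 2 = 8 stereoisomers in total.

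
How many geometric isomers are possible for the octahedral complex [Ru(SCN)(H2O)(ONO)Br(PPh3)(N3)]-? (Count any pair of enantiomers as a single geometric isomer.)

15

Exhaustive case analysis gives 15 geometric isomers.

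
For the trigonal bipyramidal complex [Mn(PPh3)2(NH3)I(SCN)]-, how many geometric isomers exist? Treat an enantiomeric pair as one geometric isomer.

7

A trigonal bipyramid has two axial and three equatorial sites, which are chemically inequivalent.
Placing the ligands in turn and identifying arrangements related by rotation or reflection leaves 7 distinct geometric isomers.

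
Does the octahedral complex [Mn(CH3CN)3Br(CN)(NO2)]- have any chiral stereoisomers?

yes

An octahedron has six vertices in three trans pairs; every non-trans pair is cis.
The distinct arrangements are (4 in all): CH3CN mer (3 arrangements); CH3CN fac (chiral).
One of these lacks any improper symmetry element and so occurs as an enantiomeric pair, giving 4 + 1 = 5 stereoisomers in total.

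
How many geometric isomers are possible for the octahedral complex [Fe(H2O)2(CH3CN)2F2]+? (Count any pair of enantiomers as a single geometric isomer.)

5

The six octahedral sites form three mutually perpendicular trans pairs.
The distinct arrangements are (5 in all): H2O trans, CH3CN trans, F trans; H2O cis, CH3CN trans, F cis; H2O trans, CH3CN cis, F cis; H2O cis, CH3CN cis, F cis (chiral); H2O cis, CH3CN cis, F trans.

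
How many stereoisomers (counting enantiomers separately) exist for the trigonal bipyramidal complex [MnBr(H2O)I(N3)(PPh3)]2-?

20

A trigonal bipyramid has two axial and three equatorial sites, which are chemically inequivalent.
Placing the ligands in turn and identifying arrangements related by rotation or reflection leaves 10 distinct geometric isomers.
Of these, 10 lack any improper symmetry element and so occur as enantiomeric pairs, giving 10 + 10 = 20 stereoisomers in total.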